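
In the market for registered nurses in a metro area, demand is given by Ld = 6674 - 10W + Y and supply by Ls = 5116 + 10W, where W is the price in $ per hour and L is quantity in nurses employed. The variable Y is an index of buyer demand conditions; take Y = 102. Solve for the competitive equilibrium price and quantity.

With Y = 102, demand is Ld = 6776 - 10W.
Set Ld = Ls: 6776 - 10W = 5116 + 10W, so 1660 = 20W and W* = 83.
Plugging W* into demand: L* = 6776 - 10(83) = 5946.

W* = 83, L* = 5946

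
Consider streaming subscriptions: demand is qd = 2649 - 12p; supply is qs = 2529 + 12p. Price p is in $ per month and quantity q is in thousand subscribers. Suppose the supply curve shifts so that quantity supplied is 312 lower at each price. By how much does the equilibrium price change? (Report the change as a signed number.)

Δp = 13

Equating demand and supply, 2649 - 12p = 2529 + 12p gives 24p = 120, so p* = 5.
Plugging p* into demand: q* = 2649 - 12(5) = 2589.
After the shift, supply is qs = 2217 + 12p.
New equilibrium: 432 = 24p, so p = 18 and q = 2433.
Δp = 18 - 5 = 13.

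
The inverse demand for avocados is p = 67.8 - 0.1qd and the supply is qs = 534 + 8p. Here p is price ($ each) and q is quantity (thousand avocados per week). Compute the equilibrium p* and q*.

p* = 8, q* = 598

Solving each curve for q: qd = 678 - 10p.
The market clears where 678 - 10p = 534 + 8p. Rearranging, 18p = 144, hence p* = 8.
Plugging p* into demand: q* = 678 - 10(8) = 598.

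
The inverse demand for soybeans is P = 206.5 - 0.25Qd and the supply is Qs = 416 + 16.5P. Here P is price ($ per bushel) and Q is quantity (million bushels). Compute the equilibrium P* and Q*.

P* = 20, Q* = 746

Inverting to quantity form: Qd = 826 - 4P.
Equating demand and supply, 826 - 4P = 416 + 16.5P gives 20.5P = 410, so P* = 20.
Plugging P* into demand: Q* = 826 - 4(20) = 746.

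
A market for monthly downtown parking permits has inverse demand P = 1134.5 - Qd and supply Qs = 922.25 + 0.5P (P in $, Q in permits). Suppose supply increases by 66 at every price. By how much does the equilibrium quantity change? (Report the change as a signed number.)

Inverting to quantity form: Qd = 1134.5 - P.
Equating demand and supply, 1134.5 - P = 922.25 + 0.5P gives 1.5P = 212.25, so P* = 141.5.
Plugging P* into demand: Q* = 1134.5 - 141.5 = 993.
After the shift, supply is Qs = 988.25 + 0.5P.
The new intersection has 146.25 = 1.5P, i.e. P = 97.5, Q = 1037.
ΔQ = 1037 - 993 = 44.

ΔQ = 44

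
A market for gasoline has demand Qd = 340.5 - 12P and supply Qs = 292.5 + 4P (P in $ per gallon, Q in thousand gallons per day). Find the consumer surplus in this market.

Consumer surplus = 3863.34375

Set Qd = Qs: 340.5 - 12P = 292.5 + 4P, so 48 = 16P and P* = 3.
Plugging P* into demand: Q* = 340.5 - 12(3) = 304.5.
Demand choke price (Qd = 0): P = 340.5/12 = 28.375. Consumer surplus = ½ × (28.375 - 3) × 304.5 = 3863.34375.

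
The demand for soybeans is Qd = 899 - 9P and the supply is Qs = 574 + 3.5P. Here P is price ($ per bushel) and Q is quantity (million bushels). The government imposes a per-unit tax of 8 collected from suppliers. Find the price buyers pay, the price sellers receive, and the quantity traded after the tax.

P_b = 28.24, P_s = 20.24, Q = 644.84

Suppliers keep P_s = P_b - 8 per unit, so supply in terms of the buyer price is Qs = 546 + 3.5P_b.
Set Qd = Qs: 899 - 9P_b = 546 + 3.5P_b, so 353 = 12.5P_b and P_b = 28.24.
So P_s = 20.24 and the quantity traded is Q = 899 - 9(28.24) = 644.84.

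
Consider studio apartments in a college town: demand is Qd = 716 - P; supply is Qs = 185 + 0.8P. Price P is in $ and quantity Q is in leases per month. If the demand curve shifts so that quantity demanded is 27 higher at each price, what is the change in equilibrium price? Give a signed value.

ΔP = 15

At equilibrium Qd = Qs, so 716 - P = 185 + 0.8P; collecting terms, 531 = 1.8P and P* = 295.
From the demand curve, Q* = 716 - 295 = 421.
After the shift, demand is Qd = 743 - P.
The new intersection has 558 = 1.8P, i.e. P = 310, Q = 433.
ΔP = 310 - 295 = 15.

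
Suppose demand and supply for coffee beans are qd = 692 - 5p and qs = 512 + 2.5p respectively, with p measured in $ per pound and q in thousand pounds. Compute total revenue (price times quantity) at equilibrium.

Total revenue = 13728

At equilibrium qd = qs, so 692 - 5p = 512 + 2.5p; collecting terms, 180 = 7.5p and p* = 24.
Plugging p* into demand: q* = 692 - 5(24) = 572.
Total revenue = p* × q* = 24 × 572 = 13728.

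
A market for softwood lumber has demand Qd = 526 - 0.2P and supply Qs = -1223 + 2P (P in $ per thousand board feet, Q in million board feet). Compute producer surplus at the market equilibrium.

Producer surplus = 33672.25

Equating demand and supply, 526 - 0.2P = -1223 + 2P gives 2.2P = 1749, so P* = 795.
Substitute back: Q* = 526 - 0.2(795) = 367.
Supply choke price (Qs = 0): P = 611.5. Producer surplus = ½ × (795 - 611.5) × 367 = 33672.25.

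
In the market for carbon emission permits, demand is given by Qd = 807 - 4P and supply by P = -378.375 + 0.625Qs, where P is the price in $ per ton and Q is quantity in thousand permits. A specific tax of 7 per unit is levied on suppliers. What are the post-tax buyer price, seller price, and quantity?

P_b = 38, P_s = 31, Q = 655

Solving each curve for Q: Qs = 605.4 + 1.6P.
The tax drives a wedge P_b - P_s = 7. Substituting P_s = P_b - 7 into supply: Qs = 594.2 + 1.6P_b.
Set Qd = Qs: 807 - 4P_b = 594.2 + 1.6P_b, so 212.8 = 5.6P_b and P_b = 38.
So P_s = 31 and the quantity traded is Q = 807 - 4(38) = 655.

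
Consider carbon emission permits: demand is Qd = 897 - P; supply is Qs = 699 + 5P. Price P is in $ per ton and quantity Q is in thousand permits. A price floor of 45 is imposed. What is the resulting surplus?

With P fixed at 45, quantity demanded is 852 and quantity supplied is 924.
Surplus = Qs - Qd = 924 - 852 = 72.

Surplus = 72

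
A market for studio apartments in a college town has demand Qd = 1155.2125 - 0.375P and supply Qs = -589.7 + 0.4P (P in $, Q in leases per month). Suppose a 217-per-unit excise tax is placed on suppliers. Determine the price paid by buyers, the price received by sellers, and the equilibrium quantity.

P_b = 2363.5, P_s = 2146.5, Q = 268.9

The tax drives a wedge P_b - P_s = 217. Substituting P_s = P_b - 217 into supply: Qs = -676.5 + 0.4P_b.
Market clearing requires 1155.2125 - 0.375P_b = -676.5 + 0.4P_b; hence 1831.7125 = 0.775P_b and P_b = 2363.5.
Then P_s = 2363.5 - 217 = 2146.5 and Q = 1155.2125 - 0.375(2363.5) = 268.9.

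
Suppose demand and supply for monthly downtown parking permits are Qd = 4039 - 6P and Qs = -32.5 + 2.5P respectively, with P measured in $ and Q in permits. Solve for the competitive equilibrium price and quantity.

Set Qd = Qs: 4039 - 6P = -32.5 + 2.5P, so 4071.5 = 8.5P and P* = 479.
From the demand curve, Q* = 4039 - 6(479) = 1165.

P* = 479, Q* = 1165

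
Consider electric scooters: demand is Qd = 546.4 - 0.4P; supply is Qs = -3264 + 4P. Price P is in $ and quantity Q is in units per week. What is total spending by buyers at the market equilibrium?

Total spending by buyers = 173200

Equating demand and supply, 546.4 - 0.4P = -3264 + 4P gives 4.4P = 3810.4, so P* = 866.
Substitute back: Q* = 546.4 - 0.4(866) = 200.
Total spending by buyers = P* × Q* = 866 × 200 = 173200.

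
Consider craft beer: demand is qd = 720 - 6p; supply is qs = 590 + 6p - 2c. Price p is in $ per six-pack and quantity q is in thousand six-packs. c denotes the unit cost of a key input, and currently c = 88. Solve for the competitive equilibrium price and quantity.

p* = 25.5, q* = 567

With c = 88, supply is qs = 414 + 6p.
Equating demand and supply, 720 - 6p = 414 + 6p gives 12p = 306, so p* = 25.5.
Then q* = 720 - 6(25.5) = 567.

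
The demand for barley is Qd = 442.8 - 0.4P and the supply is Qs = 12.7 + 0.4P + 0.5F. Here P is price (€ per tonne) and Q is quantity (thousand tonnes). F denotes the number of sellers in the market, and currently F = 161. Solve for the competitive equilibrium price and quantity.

With F = 161, supply is Qs = 93.2 + 0.4P.
At equilibrium Qd = Qs, so 442.8 - 0.4P = 93.2 + 0.4P; collecting terms, 349.6 = 0.8P and P* = 437.
Then Q* = 442.8 - 0.4(437) = 268.

P* = 437, Q* = 268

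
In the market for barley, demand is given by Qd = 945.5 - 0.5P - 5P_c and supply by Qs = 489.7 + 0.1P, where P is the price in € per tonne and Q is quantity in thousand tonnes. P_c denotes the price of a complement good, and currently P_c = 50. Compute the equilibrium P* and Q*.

With P_c = 50, demand is Qd = 695.5 - 0.5P.
The market clears where 695.5 - 0.5P = 489.7 + 0.1P. Rearranging, 0.6P = 205.8, hence P* = 343.
Plugging P* into demand: Q* = 695.5 - 0.5(343) = 524.

P* = 343, Q* = 524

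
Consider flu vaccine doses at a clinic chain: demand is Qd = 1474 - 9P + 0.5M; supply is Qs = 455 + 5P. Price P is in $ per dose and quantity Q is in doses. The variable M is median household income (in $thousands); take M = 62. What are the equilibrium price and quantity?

P* = 75, Q* = 830

With M = 62, demand is Qd = 1505 - 9P.
At equilibrium Qd = Qs, so 1505 - 9P = 455 + 5P; collecting terms, 1050 = 14P and P* = 75.
Plugging P* into demand: Q* = 1505 - 9(75) = 830.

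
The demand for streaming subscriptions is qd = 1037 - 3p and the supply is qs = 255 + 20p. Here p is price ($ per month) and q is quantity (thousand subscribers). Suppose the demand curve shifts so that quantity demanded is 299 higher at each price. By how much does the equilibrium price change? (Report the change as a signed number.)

Δp = 13

Equating demand and supply, 1037 - 3p = 255 + 20p gives 23p = 782, so p* = 34.
Substitute back: q* = 1037 - 3(34) = 935.
After the shift, demand is qd = 1336 - 3p.
The new intersection has 1081 = 23p, i.e. p = 47, q = 1195.
Δp = 47 - 34 = 13.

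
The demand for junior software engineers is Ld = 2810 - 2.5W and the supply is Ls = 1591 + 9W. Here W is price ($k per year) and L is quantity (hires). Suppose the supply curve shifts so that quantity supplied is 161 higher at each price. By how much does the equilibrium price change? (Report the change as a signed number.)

ΔW = -14

At equilibrium Ld = Ls, so 2810 - 2.5W = 1591 + 9W; collecting terms, 1219 = 11.5W and W* = 106.
Substitute back: L* = 2810 - 2.5(106) = 2545.
After the shift, supply is Ls = 1752 + 9W.
Re-solving, 11.5W = 1058 gives W = 92 and L = 2580.
ΔW = 92 - 106 = -14.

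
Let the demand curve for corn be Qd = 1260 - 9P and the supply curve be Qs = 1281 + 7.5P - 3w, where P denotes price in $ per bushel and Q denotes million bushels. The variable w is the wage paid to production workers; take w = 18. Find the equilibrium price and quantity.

P* = 2, Q* = 1242

With w = 18, supply is Qs = 1227 + 7.5P.
Equating demand and supply, 1260 - 9P = 1227 + 7.5P gives 16.5P = 33, so P* = 2.
Plugging P* into demand: Q* = 1260 - 9(2) = 1242.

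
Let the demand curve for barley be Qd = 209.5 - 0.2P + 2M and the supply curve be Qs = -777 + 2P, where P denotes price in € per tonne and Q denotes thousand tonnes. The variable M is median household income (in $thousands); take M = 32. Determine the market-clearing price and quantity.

With M = 32, demand is Qd = 273.5 - 0.2P.
Set Qd = Qs: 273.5 - 0.2P = -777 + 2P, so 1050.5 = 2.2P and P* = 477.5.
Plugging P* into demand: Q* = 273.5 - 0.2(477.5) = 178.

P* = 477.5, Q* = 178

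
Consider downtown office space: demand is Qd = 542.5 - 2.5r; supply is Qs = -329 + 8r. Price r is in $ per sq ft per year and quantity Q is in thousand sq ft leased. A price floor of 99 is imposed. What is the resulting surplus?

At r = 99: Qd = 295 and Qs = 463.
Surplus = Qs - Qd = 463 - 295 = 168.

Surplus = 168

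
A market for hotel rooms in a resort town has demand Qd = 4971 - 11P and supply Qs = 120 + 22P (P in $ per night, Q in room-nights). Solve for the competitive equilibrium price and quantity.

The market clears where 4971 - 11P = 120 + 22P. Rearranging, 33P = 4851, hence P* = 147.
From the demand curve, Q* = 4971 - 11(147) = 3354.

P* = 147, Q* = 3354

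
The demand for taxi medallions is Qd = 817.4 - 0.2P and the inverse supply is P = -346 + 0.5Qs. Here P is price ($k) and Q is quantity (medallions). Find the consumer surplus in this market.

Solving each curve for Q: Qs = 692 + 2P.
Equating demand and supply, 817.4 - 0.2P = 692 + 2P gives 2.2P = 125.4, so P* = 57.
Plugging P* into demand: Q* = 817.4 - 0.2(57) = 806.
Demand choke price (Qd = 0): P = 817.4/0.2 = 4087. Consumer surplus = ½ × (4087 - 57) × 806 = 1624090.

Consumer surplus = 1624090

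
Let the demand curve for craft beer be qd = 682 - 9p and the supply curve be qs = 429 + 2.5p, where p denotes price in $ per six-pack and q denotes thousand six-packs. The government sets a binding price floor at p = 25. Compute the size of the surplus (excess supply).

Surplus = 34.5

With p fixed at 25, quantity demanded is 457 and quantity supplied is 491.5.
Surplus = qs - qd = 491.5 - 457 = 34.5.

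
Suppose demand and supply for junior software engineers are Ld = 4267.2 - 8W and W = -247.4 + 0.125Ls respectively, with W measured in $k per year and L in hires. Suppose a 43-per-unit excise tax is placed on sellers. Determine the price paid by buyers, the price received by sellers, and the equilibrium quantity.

Rewriting in direct form: Ls = 1979.2 + 8W.
Sellers keep W_s = W_b - 43 per unit, so supply in terms of the buyer price is Ls = 1635.2 + 8W_b.
Set Ld = Ls: 4267.2 - 8W_b = 1635.2 + 8W_b, so 2632 = 16W_b and W_b = 164.5.
Then W_s = 164.5 - 43 = 121.5 and L = 4267.2 - 8(164.5) = 2951.2.

W_b = 164.5, W_s = 121.5, L = 2951.2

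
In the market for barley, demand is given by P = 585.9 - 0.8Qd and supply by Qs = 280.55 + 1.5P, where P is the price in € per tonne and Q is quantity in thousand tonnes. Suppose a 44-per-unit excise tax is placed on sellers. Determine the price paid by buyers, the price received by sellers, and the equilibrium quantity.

Inverting to quantity form: Qd = 732.375 - 1.25P.
Sellers keep P_s = P_b - 44 per unit, so supply in terms of the buyer price is Qs = 214.55 + 1.5P_b.
Market clearing requires 732.375 - 1.25P_b = 214.55 + 1.5P_b; hence 517.825 = 2.75P_b and P_b = 188.3.
So P_s = 144.3 and the quantity traded is Q = 732.375 - 1.25(188.3) = 497.

P_b = 188.3, P_s = 144.3, Q = 497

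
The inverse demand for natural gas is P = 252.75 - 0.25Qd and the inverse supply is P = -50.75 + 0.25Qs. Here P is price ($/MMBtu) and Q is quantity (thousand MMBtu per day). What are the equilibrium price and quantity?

P* = 101, Q* = 607

Solving each curve for Q: Qd = 1011 - 4P and Qs = 203 + 4P.
Set Qd = Qs: 1011 - 4P = 203 + 4P, so 808 = 8P and P* = 101.
Then Q* = 1011 - 4(101) = 607.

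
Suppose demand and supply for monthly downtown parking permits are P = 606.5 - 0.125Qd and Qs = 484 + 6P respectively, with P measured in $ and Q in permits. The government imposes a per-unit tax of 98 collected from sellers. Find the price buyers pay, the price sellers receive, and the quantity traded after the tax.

P_b = 354, P_s = 256, Q = 2020

Inverting to quantity form: Qd = 4852 - 8P.
The tax drives a wedge P_b - P_s = 98. Substituting P_s = P_b - 98 into supply: Qs = -104 + 6P_b.
Equate demand and the shifted supply: 4852 - 8P_b = -104 + 6P_b, giving 14P_b = 4956, so P_b = 354.
Then P_s = 354 - 98 = 256 and Q = 4852 - 8(354) = 2020.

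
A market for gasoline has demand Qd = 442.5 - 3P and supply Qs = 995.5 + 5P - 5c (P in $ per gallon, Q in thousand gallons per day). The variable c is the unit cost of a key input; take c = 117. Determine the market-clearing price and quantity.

With c = 117, supply is Qs = 410.5 + 5P.
Set Qd = Qs: 442.5 - 3P = 410.5 + 5P, so 32 = 8P and P* = 4.
Substitute back: Q* = 442.5 - 3(4) = 430.5.

P* = 4, Q* = 430.5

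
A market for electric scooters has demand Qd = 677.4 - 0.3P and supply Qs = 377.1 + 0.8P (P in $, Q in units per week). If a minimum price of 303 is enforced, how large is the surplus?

Surplus = 33

Evaluating both curves at the floor price 303 gives Qd = 586.5, Qs = 619.5.
Surplus = Qs - Qd = 619.5 - 586.5 = 33.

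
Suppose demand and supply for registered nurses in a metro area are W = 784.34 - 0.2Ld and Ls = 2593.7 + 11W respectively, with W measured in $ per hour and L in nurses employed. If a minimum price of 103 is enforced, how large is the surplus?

Surplus = 320

Rewriting in direct form: Ld = 3921.7 - 5W.
With W fixed at 103, quantity demanded is 3406.7 and quantity supplied is 3726.7.
Surplus = Ls - Ld = 3726.7 - 3406.7 = 320.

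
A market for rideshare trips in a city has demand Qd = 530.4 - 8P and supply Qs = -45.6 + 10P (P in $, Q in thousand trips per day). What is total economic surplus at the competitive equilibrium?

Total surplus = 8470.728

The market clears where 530.4 - 8P = -45.6 + 10P. Rearranging, 18P = 576, hence P* = 32.
From the demand curve, Q* = 530.4 - 8(32) = 274.4.
Demand choke price = 66.3; supply choke price = 4.56. CS = ½(66.3 - 32)(274.4) = 4705.96; PS = ½(32 - 4.56)(274.4) = 3764.768. Total surplus = 8470.728.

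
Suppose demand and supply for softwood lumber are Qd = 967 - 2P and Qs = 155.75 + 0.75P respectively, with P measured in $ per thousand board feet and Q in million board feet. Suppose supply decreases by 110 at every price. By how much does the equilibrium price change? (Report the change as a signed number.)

ΔP = 40

Set Qd = Qs: 967 - 2P = 155.75 + 0.75P, so 811.25 = 2.75P and P* = 295.
Plugging P* into demand: Q* = 967 - 2(295) = 377.
After the shift, supply is Qs = 45.75 + 0.75P.
New equilibrium: 921.25 = 2.75P, so P = 335 and Q = 297.
ΔP = 335 - 295 = 40.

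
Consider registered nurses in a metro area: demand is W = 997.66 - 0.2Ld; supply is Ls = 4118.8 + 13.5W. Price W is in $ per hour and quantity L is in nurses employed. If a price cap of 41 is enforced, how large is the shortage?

Shortage = 111

In direct form, Ld = 4988.3 - 5W.
With W fixed at 41, quantity demanded is 4783.3 and quantity supplied is 4672.3.
Shortage = Ld - Ls = 4783.3 - 4672.3 = 111.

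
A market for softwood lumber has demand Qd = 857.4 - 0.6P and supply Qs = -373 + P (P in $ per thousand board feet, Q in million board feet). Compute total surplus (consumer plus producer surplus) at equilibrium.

Set Qd = Qs: 857.4 - 0.6P = -373 + P, so 1230.4 = 1.6P and P* = 769.
Plugging P* into demand: Q* = 857.4 - 0.6(769) = 396.
Demand choke price = 1429; supply choke price = 373. CS = ½(1429 - 769)(396) = 130680; PS = ½(769 - 373)(396) = 78408. Total surplus = 209088.

Total surplus = 209088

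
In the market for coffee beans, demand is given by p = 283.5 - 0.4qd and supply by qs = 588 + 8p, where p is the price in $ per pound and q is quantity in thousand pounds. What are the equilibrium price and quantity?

Inverting to quantity form: qd = 708.75 - 2.5p.
Equating demand and supply, 708.75 - 2.5p = 588 + 8p gives 10.5p = 120.75, so p* = 11.5.
From the demand curve, q* = 708.75 - 2.5(11.5) = 680.

p* = 11.5, q* = 680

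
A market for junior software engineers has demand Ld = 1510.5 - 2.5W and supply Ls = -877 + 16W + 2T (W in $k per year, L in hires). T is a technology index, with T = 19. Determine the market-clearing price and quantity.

W* = 127, L* = 1193

With T = 19, supply is Ls = -839 + 16W.
Set Ld = Ls: 1510.5 - 2.5W = -839 + 16W, so 2349.5 = 18.5W and W* = 127.
From the demand curve, L* = 1510.5 - 2.5(127) = 1193.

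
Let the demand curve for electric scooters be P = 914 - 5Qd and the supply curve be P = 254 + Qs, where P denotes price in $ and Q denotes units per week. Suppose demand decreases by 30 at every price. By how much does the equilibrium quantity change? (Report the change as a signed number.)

Inverting to quantity form: Qd = 182.8 - 0.2P and Qs = -254 + P.
At equilibrium Qd = Qs, so 182.8 - 0.2P = -254 + P; collecting terms, 436.8 = 1.2P and P* = 364.
Then Q* = 182.8 - 0.2(364) = 110.
After the shift, demand is Qd = 152.8 - 0.2P.
The new intersection has 406.8 = 1.2P, i.e. P = 339, Q = 85.
ΔQ = 85 - 110 = -25.

ΔQ = -25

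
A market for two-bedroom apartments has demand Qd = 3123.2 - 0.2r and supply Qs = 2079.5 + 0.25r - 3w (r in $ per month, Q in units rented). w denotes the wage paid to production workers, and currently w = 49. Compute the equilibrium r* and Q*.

With w = 49, supply is Qs = 1932.5 + 0.25r.
Set Qd = Qs: 3123.2 - 0.2r = 1932.5 + 0.25r, so 1190.7 = 0.45r and r* = 2646.
Then Q* = 3123.2 - 0.2(2646) = 2594.

r* = 2646, Q* = 2594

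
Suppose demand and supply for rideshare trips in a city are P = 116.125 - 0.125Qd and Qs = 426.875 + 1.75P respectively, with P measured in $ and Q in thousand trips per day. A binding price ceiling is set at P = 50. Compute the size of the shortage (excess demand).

Solving each curve for Q: Qd = 929 - 8P.
With P fixed at 50, quantity demanded is 529 and quantity supplied is 514.375.
Shortage = Qd - Qs = 529 - 514.375 = 14.625.

Shortage = 14.625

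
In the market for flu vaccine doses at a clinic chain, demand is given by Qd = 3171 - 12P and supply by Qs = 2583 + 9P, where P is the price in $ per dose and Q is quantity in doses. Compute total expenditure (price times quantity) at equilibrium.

The market clears where 3171 - 12P = 2583 + 9P. Rearranging, 21P = 588, hence P* = 28.
Then Q* = 3171 - 12(28) = 2835.
Total expenditure = P* × Q* = 28 × 2835 = 79380.

Total expenditure = 79380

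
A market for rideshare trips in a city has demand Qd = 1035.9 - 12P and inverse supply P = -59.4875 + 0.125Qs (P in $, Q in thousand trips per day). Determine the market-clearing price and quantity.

In direct form, Qs = 475.9 + 8P.
At equilibrium Qd = Qs, so 1035.9 - 12P = 475.9 + 8P; collecting terms, 560 = 20P and P* = 28.
Then Q* = 1035.9 - 12(28) = 699.9.

P* = 28, Q* = 699.9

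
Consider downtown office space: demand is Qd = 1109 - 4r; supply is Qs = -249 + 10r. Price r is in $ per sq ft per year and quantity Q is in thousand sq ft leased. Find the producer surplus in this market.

Set Qd = Qs: 1109 - 4r = -249 + 10r, so 1358 = 14r and r* = 97.
Then Q* = 1109 - 4(97) = 721.
Supply choke price (Qs = 0): r = 24.9. Producer surplus = ½ × (97 - 24.9) × 721 = 25992.05.

Producer surplus = 25992.05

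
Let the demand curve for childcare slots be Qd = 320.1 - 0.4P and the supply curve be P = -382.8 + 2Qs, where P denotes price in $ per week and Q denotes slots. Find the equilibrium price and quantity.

Solving each curve for Q: Qs = 191.4 + 0.5P.
Equating demand and supply, 320.1 - 0.4P = 191.4 + 0.5P gives 0.9P = 128.7, so P* = 143.
From the demand curve, Q* = 320.1 - 0.4(143) = 262.9.

P* = 143, Q* = 262.9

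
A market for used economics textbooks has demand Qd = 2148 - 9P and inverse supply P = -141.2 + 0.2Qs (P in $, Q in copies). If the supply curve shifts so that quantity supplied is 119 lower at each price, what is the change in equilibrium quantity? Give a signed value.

ΔQ = -76.5

Inverting to quantity form: Qs = 706 + 5P.
Set Qd = Qs: 2148 - 9P = 706 + 5P, so 1442 = 14P and P* = 103.
Plugging P* into demand: Q* = 2148 - 9(103) = 1221.
After the shift, supply is Qs = 587 + 5P.
New equilibrium: 1561 = 14P, so P = 111.5 and Q = 1144.5.
ΔQ = 1144.5 - 1221 = -76.5.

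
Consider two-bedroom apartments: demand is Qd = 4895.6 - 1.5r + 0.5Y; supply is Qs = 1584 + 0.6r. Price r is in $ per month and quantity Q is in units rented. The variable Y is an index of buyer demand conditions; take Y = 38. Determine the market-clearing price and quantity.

With Y = 38, demand is Qd = 4914.6 - 1.5r.
The market clears where 4914.6 - 1.5r = 1584 + 0.6r. Rearranging, 2.1r = 3330.6, hence r* = 1586.
Substitute back: Q* = 4914.6 - 1.5(1586) = 2535.6.

r* = 1586, Q* = 2535.6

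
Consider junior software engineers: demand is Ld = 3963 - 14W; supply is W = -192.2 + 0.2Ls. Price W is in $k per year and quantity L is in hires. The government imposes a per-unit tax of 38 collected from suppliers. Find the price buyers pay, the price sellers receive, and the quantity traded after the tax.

In direct form, Ls = 961 + 5W.
With a tax of 38 on suppliers, they supply based on the net price W_s = W_b - 38, so Ls = 771 + 5W_b.
Set Ld = Ls: 3963 - 14W_b = 771 + 5W_b, so 3192 = 19W_b and W_b = 168.
Then W_s = 168 - 38 = 130 and L = 3963 - 14(168) = 1611.

W_b = 168, W_s = 130, L = 1611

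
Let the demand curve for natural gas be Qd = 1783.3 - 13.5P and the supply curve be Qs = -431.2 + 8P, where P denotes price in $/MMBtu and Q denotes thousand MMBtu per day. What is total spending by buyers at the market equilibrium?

Total spending by buyers = 40458.4

At equilibrium Qd = Qs, so 1783.3 - 13.5P = -431.2 + 8P; collecting terms, 2214.5 = 21.5P and P* = 103.
Plugging P* into demand: Q* = 1783.3 - 13.5(103) = 392.8.
Total spending by buyers = P* × Q* = 103 × 392.8 = 40458.4.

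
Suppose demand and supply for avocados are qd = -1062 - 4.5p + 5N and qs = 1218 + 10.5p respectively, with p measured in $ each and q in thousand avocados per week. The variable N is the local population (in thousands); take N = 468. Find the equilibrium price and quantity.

With N = 468, demand is qd = 1278 - 4.5p.
Equating demand and supply, 1278 - 4.5p = 1218 + 10.5p gives 15p = 60, so p* = 4.
From the demand curve, q* = 1278 - 4.5(4) = 1260.

p* = 4, q* = 1260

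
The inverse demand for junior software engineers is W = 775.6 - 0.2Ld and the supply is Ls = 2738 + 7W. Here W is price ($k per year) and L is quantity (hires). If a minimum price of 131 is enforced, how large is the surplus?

Surplus = 432

Rewriting in direct form: Ld = 3878 - 5W.
With W fixed at 131, quantity demanded is 3223 and quantity supplied is 3655.
Surplus = Ls - Ld = 3655 - 3223 = 432.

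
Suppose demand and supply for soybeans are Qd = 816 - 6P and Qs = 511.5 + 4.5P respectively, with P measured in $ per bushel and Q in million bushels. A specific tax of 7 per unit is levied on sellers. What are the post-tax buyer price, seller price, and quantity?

The tax drives a wedge P_b - P_s = 7. Substituting P_s = P_b - 7 into supply: Qs = 480 + 4.5P_b.
Equate demand and the shifted supply: 816 - 6P_b = 480 + 4.5P_b, giving 10.5P_b = 336, so P_b = 32.
So P_s = 25 and the quantity traded is Q = 816 - 6(32) = 624.

P_b = 32, P_s = 25, Q = 624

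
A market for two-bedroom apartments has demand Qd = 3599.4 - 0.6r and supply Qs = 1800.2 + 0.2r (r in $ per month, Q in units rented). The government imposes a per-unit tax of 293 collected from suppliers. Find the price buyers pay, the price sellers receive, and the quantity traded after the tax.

r_b = 2322.25, r_s = 2029.25, Q = 2206.05

Suppliers keep r_s = r_b - 293 per unit, so supply in terms of the buyer price is Qs = 1741.6 + 0.2r_b.
Market clearing requires 3599.4 - 0.6r_b = 1741.6 + 0.2r_b; hence 1857.8 = 0.8r_b and r_b = 2322.25.
Then r_s = 2322.25 - 293 = 2029.25 and Q = 3599.4 - 0.6(2322.25) = 2206.05.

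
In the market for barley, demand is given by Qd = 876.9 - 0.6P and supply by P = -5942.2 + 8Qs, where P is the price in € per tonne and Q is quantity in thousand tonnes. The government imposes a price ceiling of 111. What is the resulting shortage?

Rewriting in direct form: Qs = 742.775 + 0.125P.
Evaluating both curves at the ceiling price 111 gives Qd = 810.3, Qs = 756.65.
Shortage = Qd - Qs = 810.3 - 756.65 = 53.65.

Shortage = 53.65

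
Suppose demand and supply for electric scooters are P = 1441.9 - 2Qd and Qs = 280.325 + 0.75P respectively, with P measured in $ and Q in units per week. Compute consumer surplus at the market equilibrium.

Consumer surplus = 296698.09

Rewriting in direct form: Qd = 720.95 - 0.5P.
At equilibrium Qd = Qs, so 720.95 - 0.5P = 280.325 + 0.75P; collecting terms, 440.625 = 1.25P and P* = 352.5.
Then Q* = 720.95 - 0.5(352.5) = 544.7.
Demand choke price (Qd = 0): P = 720.95/0.5 = 1441.9. Consumer surplus = ½ × (1441.9 - 352.5) × 544.7 = 296698.09.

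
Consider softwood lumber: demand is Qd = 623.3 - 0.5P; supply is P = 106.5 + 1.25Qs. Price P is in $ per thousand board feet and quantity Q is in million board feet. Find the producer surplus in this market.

Producer surplus = 76912.9

Inverting to quantity form: Qs = -85.2 + 0.8P.
At equilibrium Qd = Qs, so 623.3 - 0.5P = -85.2 + 0.8P; collecting terms, 708.5 = 1.3P and P* = 545.
Substitute back: Q* = 623.3 - 0.5(545) = 350.8.
Supply choke price (Qs = 0): P = 106.5. Producer surplus = ½ × (545 - 106.5) × 350.8 = 76912.9.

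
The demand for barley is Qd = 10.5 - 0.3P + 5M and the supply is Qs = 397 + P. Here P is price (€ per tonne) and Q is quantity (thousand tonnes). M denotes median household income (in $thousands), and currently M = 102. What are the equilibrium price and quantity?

With M = 102, demand is Qd = 520.5 - 0.3P.
At equilibrium Qd = Qs, so 520.5 - 0.3P = 397 + P; collecting terms, 123.5 = 1.3P and P* = 95.
From the demand curve, Q* = 520.5 - 0.3(95) = 492.

P* = 95, Q* = 492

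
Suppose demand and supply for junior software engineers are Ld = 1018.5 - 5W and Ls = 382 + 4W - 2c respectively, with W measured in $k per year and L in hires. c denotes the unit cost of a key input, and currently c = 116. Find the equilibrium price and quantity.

W* = 96.5, L* = 536

With c = 116, supply is Ls = 150 + 4W.
Equating demand and supply, 1018.5 - 5W = 150 + 4W gives 9W = 868.5, so W* = 96.5.
Plugging W* into demand: L* = 1018.5 - 5(96.5) = 536.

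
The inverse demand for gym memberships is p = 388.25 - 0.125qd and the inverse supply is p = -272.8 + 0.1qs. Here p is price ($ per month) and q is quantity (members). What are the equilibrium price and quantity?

p* = 21, q* = 2938

In direct form, qd = 3106 - 8p and qs = 2728 + 10p.
Equating demand and supply, 3106 - 8p = 2728 + 10p gives 18p = 378, so p* = 21.
Plugging p* into demand: q* = 3106 - 8(21) = 2938.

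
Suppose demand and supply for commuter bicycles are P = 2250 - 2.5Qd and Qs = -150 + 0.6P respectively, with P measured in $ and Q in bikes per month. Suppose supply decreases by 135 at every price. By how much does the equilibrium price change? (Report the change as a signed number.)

ΔP = 135

Rewriting in direct form: Qd = 900 - 0.4P.
Equating demand and supply, 900 - 0.4P = -150 + 0.6P gives P = 1050, so P* = 1050.
Substitute back: Q* = 900 - 0.4(1050) = 480.
After the shift, supply is Qs = -285 + 0.6P.
The new intersection has 1185 = P, i.e. P = 1185, Q = 426.
ΔP = 1185 - 1050 = 135.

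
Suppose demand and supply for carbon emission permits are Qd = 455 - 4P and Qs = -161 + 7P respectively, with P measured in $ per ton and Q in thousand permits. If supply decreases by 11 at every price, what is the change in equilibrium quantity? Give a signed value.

At equilibrium Qd = Qs, so 455 - 4P = -161 + 7P; collecting terms, 616 = 11P and P* = 56.
From the demand curve, Q* = 455 - 4(56) = 231.
After the shift, supply is Qs = -172 + 7P.
The new intersection has 627 = 11P, i.e. P = 57, Q = 227.
ΔQ = 227 - 231 = -4.

ΔQ = -4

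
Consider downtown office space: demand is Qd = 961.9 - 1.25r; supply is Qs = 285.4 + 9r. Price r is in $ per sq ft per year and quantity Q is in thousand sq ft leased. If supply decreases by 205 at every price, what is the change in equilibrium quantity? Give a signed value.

At equilibrium Qd = Qs, so 961.9 - 1.25r = 285.4 + 9r; collecting terms, 676.5 = 10.25r and r* = 66.
From the demand curve, Q* = 961.9 - 1.25(66) = 879.4.
After the shift, supply is Qs = 80.4 + 9r.
Re-solving, 10.25r = 881.5 gives r = 86 and Q = 854.4.
ΔQ = 854.4 - 879.4 = -25.

ΔQ = -25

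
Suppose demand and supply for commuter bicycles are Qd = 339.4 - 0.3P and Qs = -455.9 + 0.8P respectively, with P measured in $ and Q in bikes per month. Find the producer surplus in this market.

At equilibrium Qd = Qs, so 339.4 - 0.3P = -455.9 + 0.8P; collecting terms, 795.3 = 1.1P and P* = 723.
From the demand curve, Q* = 339.4 - 0.3(723) = 122.5.
Supply choke price (Qs = 0): P = 569.875. Producer surplus = ½ × (723 - 569.875) × 122.5 = 9378.90625.

Producer surplus = 9378.90625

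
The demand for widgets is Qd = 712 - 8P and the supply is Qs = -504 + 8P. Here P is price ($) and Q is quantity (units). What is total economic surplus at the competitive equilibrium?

At equilibrium Qd = Qs, so 712 - 8P = -504 + 8P; collecting terms, 1216 = 16P and P* = 76.
Plugging P* into demand: Q* = 712 - 8(76) = 104.
Demand choke price = 89; supply choke price = 63. CS = ½(89 - 76)(104) = 676; PS = ½(76 - 63)(104) = 676. Total surplus = 1352.

Total surplus = 1352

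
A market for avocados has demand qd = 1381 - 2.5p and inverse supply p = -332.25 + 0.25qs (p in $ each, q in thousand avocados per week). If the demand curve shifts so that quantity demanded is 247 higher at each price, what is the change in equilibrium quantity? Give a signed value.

Δq = 152

Rewriting in direct form: qs = 1329 + 4p.
The market clears where 1381 - 2.5p = 1329 + 4p. Rearranging, 6.5p = 52, hence p* = 8.
Plugging p* into demand: q* = 1381 - 2.5(8) = 1361.
After the shift, demand is qd = 1628 - 2.5p.
Re-solving, 6.5p = 299 gives p = 46 and q = 1513.
Δq = 1513 - 1361 = 152.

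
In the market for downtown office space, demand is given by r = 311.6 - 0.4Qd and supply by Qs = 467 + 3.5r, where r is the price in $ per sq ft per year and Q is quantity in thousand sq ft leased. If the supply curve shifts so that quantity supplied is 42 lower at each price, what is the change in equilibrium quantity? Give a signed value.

Inverting to quantity form: Qd = 779 - 2.5r.
The market clears where 779 - 2.5r = 467 + 3.5r. Rearranging, 6r = 312, hence r* = 52.
Plugging r* into demand: Q* = 779 - 2.5(52) = 649.
After the shift, supply is Qs = 425 + 3.5r.
The new intersection has 354 = 6r, i.e. r = 59, Q = 631.5.
ΔQ = 631.5 - 649 = -17.5.

ΔQ = -17.5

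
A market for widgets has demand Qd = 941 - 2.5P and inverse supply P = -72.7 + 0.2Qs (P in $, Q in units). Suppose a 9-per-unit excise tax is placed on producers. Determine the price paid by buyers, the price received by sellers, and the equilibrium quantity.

P_b = 83, P_s = 74, Q = 733.5

In direct form, Qs = 363.5 + 5P.
Producers keep P_s = P_b - 9 per unit, so supply in terms of the buyer price is Qs = 318.5 + 5P_b.
Market clearing requires 941 - 2.5P_b = 318.5 + 5P_b; hence 622.5 = 7.5P_b and P_b = 83.
Then P_s = 83 - 9 = 74 and Q = 941 - 2.5(83) = 733.5.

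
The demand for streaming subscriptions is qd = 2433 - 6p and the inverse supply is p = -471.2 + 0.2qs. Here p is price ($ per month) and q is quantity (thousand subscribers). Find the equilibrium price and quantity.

p* = 7, q* = 2391

Rewriting in direct form: qs = 2356 + 5p.
The market clears where 2433 - 6p = 2356 + 5p. Rearranging, 11p = 77, hence p* = 7.
Then q* = 2433 - 6(7) = 2391.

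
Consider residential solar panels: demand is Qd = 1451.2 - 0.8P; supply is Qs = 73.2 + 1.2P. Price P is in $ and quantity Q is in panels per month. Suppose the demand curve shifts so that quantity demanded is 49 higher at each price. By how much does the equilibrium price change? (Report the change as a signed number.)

ΔP = 24.5

At equilibrium Qd = Qs, so 1451.2 - 0.8P = 73.2 + 1.2P; collecting terms, 1378 = 2P and P* = 689.
Substitute back: Q* = 1451.2 - 0.8(689) = 900.
After the shift, demand is Qd = 1500.2 - 0.8P.
Re-solving, 2P = 1427 gives P = 713.5 and Q = 929.4.
ΔP = 713.5 - 689 = 24.5.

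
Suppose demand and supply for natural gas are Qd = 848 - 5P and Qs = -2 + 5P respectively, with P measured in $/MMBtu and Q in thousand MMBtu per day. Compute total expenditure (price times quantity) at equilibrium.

Total expenditure = 35955

Equating demand and supply, 848 - 5P = -2 + 5P gives 10P = 850, so P* = 85.
Substitute back: Q* = 848 - 5(85) = 423.
Total expenditure = P* × Q* = 85 × 423 = 35955.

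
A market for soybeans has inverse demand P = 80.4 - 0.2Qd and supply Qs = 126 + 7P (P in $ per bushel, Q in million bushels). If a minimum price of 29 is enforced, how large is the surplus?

Inverting to quantity form: Qd = 402 - 5P.
Evaluating both curves at the floor price 29 gives Qd = 257, Qs = 329.
Surplus = Qs - Qd = 329 - 257 = 72.

Surplus = 72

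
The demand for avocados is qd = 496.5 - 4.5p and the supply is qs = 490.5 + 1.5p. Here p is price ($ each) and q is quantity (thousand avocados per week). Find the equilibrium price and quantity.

At equilibrium qd = qs, so 496.5 - 4.5p = 490.5 + 1.5p; collecting terms, 6 = 6p and p* = 1.
Then q* = 496.5 - 4.5(1) = 492.

p* = 1, q* = 492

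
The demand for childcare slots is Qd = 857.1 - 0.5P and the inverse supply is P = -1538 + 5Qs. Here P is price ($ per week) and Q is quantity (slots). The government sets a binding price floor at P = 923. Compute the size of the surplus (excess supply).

Surplus = 96.6

Inverting to quantity form: Qs = 307.6 + 0.2P.
Evaluating both curves at the floor price 923 gives Qd = 395.6, Qs = 492.2.
Surplus = Qs - Qd = 492.2 - 395.6 = 96.6.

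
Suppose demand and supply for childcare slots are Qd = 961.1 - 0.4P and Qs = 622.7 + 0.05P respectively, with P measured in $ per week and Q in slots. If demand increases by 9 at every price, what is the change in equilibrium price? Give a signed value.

At equilibrium Qd = Qs, so 961.1 - 0.4P = 622.7 + 0.05P; collecting terms, 338.4 = 0.45P and P* = 752.
Substitute back: Q* = 961.1 - 0.4(752) = 660.3.
After the shift, demand is Qd = 970.1 - 0.4P.
Re-solving, 0.45P = 347.4 gives P = 772 and Q = 661.3.
ΔP = 772 - 752 = 20.

ΔP = 20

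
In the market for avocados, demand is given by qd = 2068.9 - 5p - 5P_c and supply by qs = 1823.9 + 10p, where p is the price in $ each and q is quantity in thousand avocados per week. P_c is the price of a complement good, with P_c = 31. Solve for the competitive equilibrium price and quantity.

p* = 6, q* = 1883.9

With P_c = 31, demand is qd = 1913.9 - 5p.
The market clears where 1913.9 - 5p = 1823.9 + 10p. Rearranging, 15p = 90, hence p* = 6.
Substitute back: q* = 1913.9 - 5(6) = 1883.9.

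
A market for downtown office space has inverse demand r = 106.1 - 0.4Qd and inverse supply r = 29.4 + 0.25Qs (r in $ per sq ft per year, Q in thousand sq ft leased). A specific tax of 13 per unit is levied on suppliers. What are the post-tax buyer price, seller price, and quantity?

r_b = 66.9, r_s = 53.9, Q = 98

Inverting to quantity form: Qd = 265.25 - 2.5r and Qs = -117.6 + 4r.
The tax drives a wedge r_b - r_s = 13. Substituting r_s = r_b - 13 into supply: Qs = -169.6 + 4r_b.
Equate demand and the shifted supply: 265.25 - 2.5r_b = -169.6 + 4r_b, giving 6.5r_b = 434.85, so r_b = 66.9.
Then r_s = 66.9 - 13 = 53.9 and Q = 265.25 - 2.5(66.9) = 98.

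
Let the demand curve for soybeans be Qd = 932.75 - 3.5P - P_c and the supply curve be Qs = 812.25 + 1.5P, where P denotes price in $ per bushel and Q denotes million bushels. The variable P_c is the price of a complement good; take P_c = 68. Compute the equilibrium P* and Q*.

With P_c = 68, demand is Qd = 864.75 - 3.5P.
Equating demand and supply, 864.75 - 3.5P = 812.25 + 1.5P gives 5P = 52.5, so P* = 10.5.
Plugging P* into demand: Q* = 864.75 - 3.5(10.5) = 828.

P* = 10.5, Q* = 828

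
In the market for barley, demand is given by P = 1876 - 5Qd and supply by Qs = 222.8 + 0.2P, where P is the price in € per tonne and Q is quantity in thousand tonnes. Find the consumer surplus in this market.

Consumer surplus = 223502.5

Rewriting in direct form: Qd = 375.2 - 0.2P.
Equating demand and supply, 375.2 - 0.2P = 222.8 + 0.2P gives 0.4P = 152.4, so P* = 381.
Plugging P* into demand: Q* = 375.2 - 0.2(381) = 299.
Demand choke price (Qd = 0): P = 375.2/0.2 = 1876. Consumer surplus = ½ × (1876 - 381) × 299 = 223502.5.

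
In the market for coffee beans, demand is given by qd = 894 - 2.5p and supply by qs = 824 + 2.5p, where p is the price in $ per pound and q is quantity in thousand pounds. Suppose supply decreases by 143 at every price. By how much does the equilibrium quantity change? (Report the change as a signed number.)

Δq = -71.5

The market clears where 894 - 2.5p = 824 + 2.5p. Rearranging, 5p = 70, hence p* = 14.
Then q* = 894 - 2.5(14) = 859.
After the shift, supply is qs = 681 + 2.5p.
The new intersection has 213 = 5p, i.e. p = 42.6, q = 787.5.
Δq = 787.5 - 859 = -71.5.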